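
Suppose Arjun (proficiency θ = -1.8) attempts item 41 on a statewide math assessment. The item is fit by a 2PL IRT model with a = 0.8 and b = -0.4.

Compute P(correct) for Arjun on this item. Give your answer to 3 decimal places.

P(θ) = 1 / (1 + exp(−a(θ − b)))
Exponent: 0.8 × (-1.8 − (-0.4)) = -1.1200
1/(1 + e^{1.1200}) = 0.2460

0.246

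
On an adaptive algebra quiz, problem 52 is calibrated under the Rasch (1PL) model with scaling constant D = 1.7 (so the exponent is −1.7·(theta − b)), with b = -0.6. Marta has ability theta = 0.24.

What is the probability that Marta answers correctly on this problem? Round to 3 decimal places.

0.807

P(theta) = 1 / (1 + exp(−D·(theta − b)))
Exponent: 1.7 × (0.24 − (-0.6)) = 1.4280
1/(1 + e^{-1.4280}) = 0.8066
P = 0.8066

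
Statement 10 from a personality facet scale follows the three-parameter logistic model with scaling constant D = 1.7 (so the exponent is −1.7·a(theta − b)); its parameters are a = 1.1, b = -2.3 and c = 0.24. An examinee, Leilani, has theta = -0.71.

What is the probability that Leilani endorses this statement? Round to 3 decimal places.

P(theta) = c + (1 − c) · 1 / (1 + exp(−D·a(theta − b)))
Exponent: 1.7 × 1.1 × (-0.71 − (-2.3)) = 2.9733
1/(1 + e^{-2.9733}) = 0.9514
P = 0.24 + 0.76 × 0.9514 = 0.9630

0.963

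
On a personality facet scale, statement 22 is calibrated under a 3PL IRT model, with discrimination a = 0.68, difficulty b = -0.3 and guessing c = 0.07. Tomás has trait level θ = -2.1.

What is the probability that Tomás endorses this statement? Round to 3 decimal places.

0.281

P(θ) = c + (1 − c) · 1 / (1 + exp(−a(θ − b)))
Exponent: 0.68 × (-2.1 − (-0.3)) = -1.2240
1/(1 + e^{1.2240}) = 0.2272
P = 0.07 + 0.93 × 0.2272 = 0.2813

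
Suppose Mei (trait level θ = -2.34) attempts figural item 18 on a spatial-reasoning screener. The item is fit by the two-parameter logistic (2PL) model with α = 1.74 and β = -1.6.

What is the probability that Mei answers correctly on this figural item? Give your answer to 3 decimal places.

0.216

P(θ) = 1 / (1 + exp(−α(θ − β)))
Exponent: 1.74 × (-2.34 − (-1.6)) = -1.2876
1/(1 + e^{1.2876}) = 0.2163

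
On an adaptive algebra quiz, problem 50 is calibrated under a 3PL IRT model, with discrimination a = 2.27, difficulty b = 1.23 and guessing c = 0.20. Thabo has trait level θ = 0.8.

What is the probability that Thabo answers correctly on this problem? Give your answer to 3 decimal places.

0.419

P(θ) = c + (1 − c) · 1 / (1 + exp(−a(θ − b)))
Exponent: 2.27 × (0.8 − 1.23) = -0.9761
1/(1 + e^{0.9761}) = 0.2737
P = 0.20 + 0.80 × 0.2737 = 0.4189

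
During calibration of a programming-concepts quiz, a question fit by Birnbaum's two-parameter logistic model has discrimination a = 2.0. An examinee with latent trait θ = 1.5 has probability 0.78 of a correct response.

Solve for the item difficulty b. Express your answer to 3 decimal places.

P(θ) = 1 / (1 + exp(−a(θ − b)))
logit(0.78) = ln(0.78/0.22) = 1.2657
b = θ − logit/(a) = 1.5 − 1.2657/2.0000 = 0.8672

0.867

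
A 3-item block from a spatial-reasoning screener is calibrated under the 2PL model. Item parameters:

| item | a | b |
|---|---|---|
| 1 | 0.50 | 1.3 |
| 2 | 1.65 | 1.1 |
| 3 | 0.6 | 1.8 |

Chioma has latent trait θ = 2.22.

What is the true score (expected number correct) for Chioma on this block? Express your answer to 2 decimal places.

2.04

P(θ) = 1 / (1 + exp(−a(θ − b)))
P_1 = 1/(1+e^{-0.4600}) = 0.6130
P_2 = 1/(1+e^{-1.8480}) = 0.8639
P_3 = 1/(1+e^{-0.2520}) = 0.5627
E[score] = 0.6130 + 0.8639 + 0.5627 = 2.0396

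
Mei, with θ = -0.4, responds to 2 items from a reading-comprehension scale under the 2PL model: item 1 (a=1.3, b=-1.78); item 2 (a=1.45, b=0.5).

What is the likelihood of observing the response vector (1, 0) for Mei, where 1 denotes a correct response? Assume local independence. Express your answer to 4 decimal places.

0.6745

P(θ) = 1 / (1 + exp(−a(θ − b)))
P_1 = 1/(1+e^{-1.7940}) = 0.8574
P_2 = 1/(1+e^{1.3050}) = 0.2133
L = P_1 × (1−P_2) = 0.8574 × 0.7867 = 0.67451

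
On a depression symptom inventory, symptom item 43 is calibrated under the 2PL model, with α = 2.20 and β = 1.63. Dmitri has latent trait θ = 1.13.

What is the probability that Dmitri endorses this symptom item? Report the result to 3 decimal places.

P(θ) = 1 / (1 + exp(−α(θ − β)))
Exponent: 2.20 × (1.13 − 1.63) = -1.1000
1/(1 + e^{1.1000}) = 0.2497

0.250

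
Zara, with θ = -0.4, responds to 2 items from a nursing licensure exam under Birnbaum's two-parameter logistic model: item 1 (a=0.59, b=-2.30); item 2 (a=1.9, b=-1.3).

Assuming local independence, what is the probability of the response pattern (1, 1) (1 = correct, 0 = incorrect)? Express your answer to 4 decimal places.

0.6387

P(θ) = 1 / (1 + exp(−a(θ − b)))
P_1 = 1/(1+e^{-1.1210}) = 0.7542
P_2 = 1/(1+e^{-1.7100}) = 0.8468
L = P_1 × P_2 = 0.7542 × 0.8468 = 0.63866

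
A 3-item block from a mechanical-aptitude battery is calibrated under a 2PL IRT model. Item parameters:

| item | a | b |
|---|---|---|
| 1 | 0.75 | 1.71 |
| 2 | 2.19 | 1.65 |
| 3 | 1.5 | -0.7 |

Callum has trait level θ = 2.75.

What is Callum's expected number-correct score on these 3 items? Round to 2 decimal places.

2.60

P(θ) = 1 / (1 + exp(−a(θ − b)))
P_1 = 1/(1+e^{-0.7800}) = 0.6857
P_2 = 1/(1+e^{-2.4090}) = 0.9175
P_3 = 1/(1+e^{-5.1750}) = 0.9944
E[score] = 0.6857 + 0.9175 + 0.9944 = 2.5976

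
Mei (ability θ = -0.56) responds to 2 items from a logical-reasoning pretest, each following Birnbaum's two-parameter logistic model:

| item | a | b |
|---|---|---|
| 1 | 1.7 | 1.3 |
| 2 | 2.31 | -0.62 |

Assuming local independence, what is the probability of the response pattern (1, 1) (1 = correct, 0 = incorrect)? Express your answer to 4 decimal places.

0.0217

P(θ) = 1 / (1 + exp(−a(θ − b)))
P_1 = 1/(1+e^{3.1620}) = 0.0406
P_2 = 1/(1+e^{-0.1386}) = 0.5346
L = P_1 × P_2 = 0.0406 × 0.5346 = 0.02172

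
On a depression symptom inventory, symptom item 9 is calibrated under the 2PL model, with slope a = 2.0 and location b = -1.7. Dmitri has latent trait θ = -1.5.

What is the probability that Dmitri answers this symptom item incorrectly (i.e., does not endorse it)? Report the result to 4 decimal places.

0.4013

P(θ) = 1 / (1 + exp(−a(θ − b)))
Exponent: 2.0 × (-1.5 − (-1.7)) = 0.4000
1/(1 + e^{-0.4000}) = 0.5987
P(incorrect) = 1 − 0.5987 = 0.4013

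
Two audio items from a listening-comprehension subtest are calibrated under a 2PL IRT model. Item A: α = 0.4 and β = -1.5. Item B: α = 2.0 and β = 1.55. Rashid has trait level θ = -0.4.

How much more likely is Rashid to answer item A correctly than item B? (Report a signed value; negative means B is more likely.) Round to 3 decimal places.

0.588

P(θ) = 1 / (1 + exp(−α(θ − β)))
P_A = 0.6083
P_B = 0.0198
P_A − P_B = 0.5884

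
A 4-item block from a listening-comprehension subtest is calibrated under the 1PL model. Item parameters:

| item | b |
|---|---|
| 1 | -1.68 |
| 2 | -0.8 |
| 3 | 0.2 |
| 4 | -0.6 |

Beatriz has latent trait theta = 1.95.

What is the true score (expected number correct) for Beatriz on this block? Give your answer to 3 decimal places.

3.694

P(theta) = 1 / (1 + exp(−(theta − b)))
P_1 = 1/(1+e^{-3.6300}) = 0.9742
P_2 = 1/(1+e^{-2.7500}) = 0.9399
P_3 = 1/(1+e^{-1.7500}) = 0.8520
P_4 = 1/(1+e^{-2.5500}) = 0.9276
E[score] = 0.9742 + 0.9399 + 0.8520 + 0.9276 = 3.6936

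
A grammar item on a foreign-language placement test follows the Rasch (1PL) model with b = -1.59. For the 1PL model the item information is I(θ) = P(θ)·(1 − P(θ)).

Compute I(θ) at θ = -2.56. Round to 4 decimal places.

0.1993

P = 1/(1+e^{0.9700}) = 0.2749
P(1−P) = 0.2749 × 0.7251 = 0.1993
I = P(1−P) = 0.19932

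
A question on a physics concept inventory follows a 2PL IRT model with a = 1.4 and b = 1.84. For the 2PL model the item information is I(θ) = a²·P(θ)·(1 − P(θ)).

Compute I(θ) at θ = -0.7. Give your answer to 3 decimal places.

P = 1/(1+e^{3.5560}) = 0.0278
P(1−P) = 0.0278 × 0.9722 = 0.0270
I = a² × P(1−P) = 1.4² × 0.0270 = 0.05290

0.053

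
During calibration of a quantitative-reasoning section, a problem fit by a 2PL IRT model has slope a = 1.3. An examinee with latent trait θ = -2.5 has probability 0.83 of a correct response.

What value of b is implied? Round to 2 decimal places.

-3.72

P(θ) = 1 / (1 + exp(−a(θ − b)))
logit(0.83) = ln(0.83/0.17) = 1.5856
b = θ − logit/(a) = -2.5 − 1.5856/1.3000 = -3.7197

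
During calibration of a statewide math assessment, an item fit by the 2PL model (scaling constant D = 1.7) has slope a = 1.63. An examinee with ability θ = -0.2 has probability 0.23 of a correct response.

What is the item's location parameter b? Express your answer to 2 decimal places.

0.24

P(θ) = 1 / (1 + exp(−D·a(θ − b)))
logit(0.23) = ln(0.23/0.77) = -1.2083
b = θ − logit/(1.7·a) = -0.2 − (-1.2083)/2.7710 = 0.2361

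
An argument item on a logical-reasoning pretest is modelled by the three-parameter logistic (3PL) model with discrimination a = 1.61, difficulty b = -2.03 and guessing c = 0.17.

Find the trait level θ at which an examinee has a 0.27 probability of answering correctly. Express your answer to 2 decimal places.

-3.26

P(θ) = c + (1 − c) · 1 / (1 + exp(−a(θ − b)))
Remove guessing floor: (0.27 − 0.17)/(1 − 0.17) = 0.1205
logit = ln(0.1205/0.8795) = -1.9879
θ = b + logit/(a) = -2.03 + (-1.9879)/1.6100 = -3.2647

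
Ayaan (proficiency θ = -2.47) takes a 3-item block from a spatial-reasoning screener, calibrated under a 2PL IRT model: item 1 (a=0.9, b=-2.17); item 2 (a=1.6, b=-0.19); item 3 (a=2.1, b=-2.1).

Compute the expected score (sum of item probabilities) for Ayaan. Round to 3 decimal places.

P(θ) = 1 / (1 + exp(−a(θ − b)))
P_1 = 1/(1+e^{0.2700}) = 0.4329
P_2 = 1/(1+e^{3.6480}) = 0.0254
P_3 = 1/(1+e^{0.7770}) = 0.3150
E[score] = 0.4329 + 0.0254 + 0.3150 = 0.7733

0.773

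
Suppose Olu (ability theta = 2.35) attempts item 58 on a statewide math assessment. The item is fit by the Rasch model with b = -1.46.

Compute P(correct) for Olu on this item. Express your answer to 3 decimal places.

P(theta) = 1 / (1 + exp(−(theta − b)))
Exponent: (2.35 − (-1.46)) = 3.8100
1/(1 + e^{-3.8100}) = 0.9783
P = 0.9783

0.978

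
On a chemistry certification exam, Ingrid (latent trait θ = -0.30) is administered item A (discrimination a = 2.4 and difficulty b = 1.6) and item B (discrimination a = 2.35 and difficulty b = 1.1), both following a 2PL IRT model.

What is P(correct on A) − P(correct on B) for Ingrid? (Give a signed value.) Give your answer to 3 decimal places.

-0.026

P(θ) = 1 / (1 + exp(−a(θ − b)))
P_A = 0.0104
P_B = 0.0359
P_A − P_B = -0.0256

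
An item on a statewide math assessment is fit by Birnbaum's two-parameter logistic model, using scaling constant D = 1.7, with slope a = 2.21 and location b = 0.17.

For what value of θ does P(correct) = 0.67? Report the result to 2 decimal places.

0.36

P(θ) = 1 / (1 + exp(−D·a(θ − b)))
logit = ln(0.6700/0.3300) = 0.7082
θ = b + logit/(1.7·a) = 0.17 + 0.7082/3.7570 = 0.3585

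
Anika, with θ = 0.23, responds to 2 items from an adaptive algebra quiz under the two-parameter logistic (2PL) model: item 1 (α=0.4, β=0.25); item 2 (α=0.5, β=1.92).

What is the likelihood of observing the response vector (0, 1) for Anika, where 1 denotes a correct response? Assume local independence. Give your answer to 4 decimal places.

P(θ) = 1 / (1 + exp(−α(θ − β)))
P_1 = 1/(1+e^{0.0080}) = 0.4980
P_2 = 1/(1+e^{0.8450}) = 0.3005
L = (1−P_1) × P_2 = 0.5020 × 0.3005 = 0.15084

0.1508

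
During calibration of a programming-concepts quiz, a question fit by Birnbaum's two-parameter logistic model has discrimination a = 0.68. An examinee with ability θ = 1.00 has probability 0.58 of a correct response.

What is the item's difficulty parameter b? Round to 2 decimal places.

P(θ) = 1 / (1 + exp(−a(θ − b)))
logit(0.58) = ln(0.58/0.42) = 0.3228
b = θ − logit/(a) = 1.00 − 0.3228/0.6800 = 0.5253

0.53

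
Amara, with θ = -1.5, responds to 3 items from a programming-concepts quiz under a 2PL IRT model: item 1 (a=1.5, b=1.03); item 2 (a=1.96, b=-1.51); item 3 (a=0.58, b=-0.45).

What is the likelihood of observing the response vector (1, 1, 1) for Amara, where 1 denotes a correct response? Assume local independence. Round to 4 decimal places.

0.0039

P(θ) = 1 / (1 + exp(−a(θ − b)))
P_1 = 1/(1+e^{3.7950}) = 0.0220
P_2 = 1/(1+e^{-0.0196}) = 0.5049
P_3 = 1/(1+e^{0.6090}) = 0.3523
L = P_1 × P_2 × P_3 = 0.0220 × 0.5049 × 0.3523 = 0.00391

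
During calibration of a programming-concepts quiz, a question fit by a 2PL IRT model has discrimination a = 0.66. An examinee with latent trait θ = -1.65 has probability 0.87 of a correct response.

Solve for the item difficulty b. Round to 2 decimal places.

P(θ) = 1 / (1 + exp(−a(θ − b)))
logit(0.87) = ln(0.87/0.13) = 1.9010
b = θ − logit/(a) = -1.65 − 1.9010/0.6600 = -4.5302

-4.53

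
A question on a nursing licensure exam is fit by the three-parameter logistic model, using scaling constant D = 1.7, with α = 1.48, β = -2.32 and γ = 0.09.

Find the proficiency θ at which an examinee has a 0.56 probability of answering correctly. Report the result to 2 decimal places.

-2.29

P(θ) = γ + (1 − γ) · 1 / (1 + exp(−D·α(θ − β)))
Remove guessing floor: (0.56 − 0.09)/(1 − 0.09) = 0.5165
logit = ln(0.5165/0.4835) = 0.0660
θ = β + logit/(1.7·α) = -2.32 + 0.0660/2.5160 = -2.2938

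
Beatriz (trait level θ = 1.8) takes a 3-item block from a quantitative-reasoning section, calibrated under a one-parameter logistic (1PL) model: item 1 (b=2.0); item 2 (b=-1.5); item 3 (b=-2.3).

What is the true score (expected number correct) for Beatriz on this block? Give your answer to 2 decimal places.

2.40

P(θ) = 1 / (1 + exp(−(θ − b)))
P_1 = 1/(1+e^{0.2000}) = 0.4502
P_2 = 1/(1+e^{-3.3000}) = 0.9644
P_3 = 1/(1+e^{-4.1000}) = 0.9837
E[score] = 0.4502 + 0.9644 + 0.9837 = 2.3983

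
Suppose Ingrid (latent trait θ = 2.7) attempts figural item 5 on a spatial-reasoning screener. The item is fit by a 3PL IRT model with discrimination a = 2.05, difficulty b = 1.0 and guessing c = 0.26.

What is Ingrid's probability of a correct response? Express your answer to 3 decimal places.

0.978

P(θ) = c + (1 − c) · 1 / (1 + exp(−a(θ − b)))
Exponent: 2.05 × (2.7 − 1.0) = 3.4850
1/(1 + e^{-3.4850}) = 0.9703
P = 0.26 + 0.74 × 0.9703 = 0.9780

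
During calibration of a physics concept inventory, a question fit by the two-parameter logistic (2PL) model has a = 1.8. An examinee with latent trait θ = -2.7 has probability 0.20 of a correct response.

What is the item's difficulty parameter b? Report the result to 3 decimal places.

-1.930

P(θ) = 1 / (1 + exp(−a(θ − b)))
logit(0.20) = ln(0.20/0.80) = -1.3863
b = θ − logit/(a) = -2.7 − (-1.3863)/1.8000 = -1.9298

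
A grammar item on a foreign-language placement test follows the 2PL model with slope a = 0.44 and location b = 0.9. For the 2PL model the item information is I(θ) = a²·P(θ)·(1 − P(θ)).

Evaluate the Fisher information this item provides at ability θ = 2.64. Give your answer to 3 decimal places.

P = 1/(1+e^{-0.7656}) = 0.6826
P(1−P) = 0.6826 × 0.3174 = 0.2167
I = a² × P(1−P) = 0.44² × 0.2167 = 0.04195

0.042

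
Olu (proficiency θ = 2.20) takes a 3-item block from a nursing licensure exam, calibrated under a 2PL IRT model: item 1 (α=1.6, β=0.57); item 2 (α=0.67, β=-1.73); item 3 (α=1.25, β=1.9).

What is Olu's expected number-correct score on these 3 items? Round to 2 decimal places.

2.46

P(θ) = 1 / (1 + exp(−α(θ − β)))
P_1 = 1/(1+e^{-2.6080}) = 0.9314
P_2 = 1/(1+e^{-2.6331}) = 0.9330
P_3 = 1/(1+e^{-0.3750}) = 0.5927
E[score] = 0.9314 + 0.9330 + 0.5927 = 2.4570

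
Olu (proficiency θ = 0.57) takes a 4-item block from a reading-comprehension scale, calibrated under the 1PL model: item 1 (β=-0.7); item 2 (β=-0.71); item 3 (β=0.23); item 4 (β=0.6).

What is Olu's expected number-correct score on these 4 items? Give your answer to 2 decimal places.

P(θ) = 1 / (1 + exp(−(θ − β)))
P_1 = 1/(1+e^{-1.2700}) = 0.7807
P_2 = 1/(1+e^{-1.2800}) = 0.7824
P_3 = 1/(1+e^{-0.3400}) = 0.5842
P_4 = 1/(1+e^{0.0300}) = 0.4925
E[score] = 0.7807 + 0.7824 + 0.5842 + 0.4925 = 2.6399

2.64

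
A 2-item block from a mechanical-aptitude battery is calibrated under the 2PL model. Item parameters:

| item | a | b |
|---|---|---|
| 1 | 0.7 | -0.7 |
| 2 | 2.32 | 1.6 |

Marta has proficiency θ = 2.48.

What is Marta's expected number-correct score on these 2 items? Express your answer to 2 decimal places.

1.79

P(θ) = 1 / (1 + exp(−a(θ − b)))
P_1 = 1/(1+e^{-2.2260}) = 0.9026
P_2 = 1/(1+e^{-2.0416}) = 0.8851
E[score] = 0.9026 + 0.8851 = 1.7877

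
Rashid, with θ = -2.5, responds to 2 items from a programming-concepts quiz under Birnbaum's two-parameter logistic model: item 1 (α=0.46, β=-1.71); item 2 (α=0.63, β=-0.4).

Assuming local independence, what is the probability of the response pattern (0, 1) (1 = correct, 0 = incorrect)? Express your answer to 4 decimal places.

0.1241

P(θ) = 1 / (1 + exp(−α(θ − β)))
P_1 = 1/(1+e^{0.3634}) = 0.4101
P_2 = 1/(1+e^{1.3230}) = 0.2103
L = (1−P_1) × P_2 = 0.5899 × 0.2103 = 0.12406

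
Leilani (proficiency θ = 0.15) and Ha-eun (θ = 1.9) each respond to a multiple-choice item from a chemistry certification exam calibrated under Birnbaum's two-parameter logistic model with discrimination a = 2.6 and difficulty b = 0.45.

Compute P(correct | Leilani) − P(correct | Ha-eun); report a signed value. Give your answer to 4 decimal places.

P(θ) = 1 / (1 + exp(−a(θ − b)))
P(Leilani) = 0.3143  [exponent -0.7800]
P(Ha-eun) = 0.9775  [exponent 3.7700]
Difference = 0.3143 − 0.9775 = -0.6631

-0.6631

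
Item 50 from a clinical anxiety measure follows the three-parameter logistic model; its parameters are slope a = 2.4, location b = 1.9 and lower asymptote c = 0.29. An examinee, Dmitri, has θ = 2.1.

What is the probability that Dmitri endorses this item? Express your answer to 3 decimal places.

P(θ) = c + (1 − c) · 1 / (1 + exp(−a(θ − b)))
Exponent: 2.4 × (2.1 − 1.9) = 0.4800
1/(1 + e^{-0.4800}) = 0.6177
P = 0.29 + 0.71 × 0.6177 = 0.7286

0.729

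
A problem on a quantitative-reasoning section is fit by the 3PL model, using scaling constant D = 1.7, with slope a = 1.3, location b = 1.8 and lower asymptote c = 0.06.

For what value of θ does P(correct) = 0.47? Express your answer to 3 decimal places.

P(θ) = c + (1 − c) · 1 / (1 + exp(−D·a(θ − b)))
Remove guessing floor: (0.47 − 0.06)/(1 − 0.06) = 0.4362
logit = ln(0.4362/0.5638) = -0.2567
θ = b + logit/(1.7·a) = 1.8 + (-0.2567)/2.2100 = 1.6838

1.684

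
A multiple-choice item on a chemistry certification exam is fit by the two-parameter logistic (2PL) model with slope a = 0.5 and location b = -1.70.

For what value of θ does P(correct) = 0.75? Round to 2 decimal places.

0.50

P(θ) = 1 / (1 + exp(−a(θ − b)))
logit = ln(0.7500/0.2500) = 1.0986
θ = b + logit/(a) = -1.70 + 1.0986/0.5000 = 0.4972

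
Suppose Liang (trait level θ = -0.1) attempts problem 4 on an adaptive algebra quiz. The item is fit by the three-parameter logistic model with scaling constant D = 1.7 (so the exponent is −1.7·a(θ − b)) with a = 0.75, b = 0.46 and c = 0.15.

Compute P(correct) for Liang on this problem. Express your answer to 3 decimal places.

P(θ) = c + (1 − c) · 1 / (1 + exp(−D·a(θ − b)))
Exponent: 1.7 × 0.75 × (-0.1 − 0.46) = -0.7140
1/(1 + e^{0.7140}) = 0.3287
P = 0.15 + 0.85 × 0.3287 = 0.4294

0.429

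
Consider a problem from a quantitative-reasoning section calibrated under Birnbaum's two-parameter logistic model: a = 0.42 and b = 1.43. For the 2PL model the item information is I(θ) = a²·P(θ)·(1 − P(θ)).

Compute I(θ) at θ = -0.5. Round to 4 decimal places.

P = 1/(1+e^{0.8106}) = 0.3078
P(1−P) = 0.3078 × 0.6922 = 0.2130
I = a² × P(1−P) = 0.42² × 0.2130 = 0.03758

0.0376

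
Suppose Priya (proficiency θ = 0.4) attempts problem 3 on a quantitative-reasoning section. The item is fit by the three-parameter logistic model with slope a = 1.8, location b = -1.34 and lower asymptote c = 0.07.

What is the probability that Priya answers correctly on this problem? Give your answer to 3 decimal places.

0.961

P(θ) = c + (1 − c) · 1 / (1 + exp(−a(θ − b)))
Exponent: 1.8 × (0.4 − (-1.34)) = 3.1320
1/(1 + e^{-3.1320}) = 0.9582
P = 0.07 + 0.93 × 0.9582 = 0.9611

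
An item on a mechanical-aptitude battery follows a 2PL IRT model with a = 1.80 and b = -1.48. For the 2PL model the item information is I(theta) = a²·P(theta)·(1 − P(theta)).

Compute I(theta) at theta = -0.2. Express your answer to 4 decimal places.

P = 1/(1+e^{-2.3040}) = 0.9092
P(1−P) = 0.9092 × 0.0908 = 0.0825
I = a² × P(1−P) = 1.80² × 0.0825 = 0.26746

0.2675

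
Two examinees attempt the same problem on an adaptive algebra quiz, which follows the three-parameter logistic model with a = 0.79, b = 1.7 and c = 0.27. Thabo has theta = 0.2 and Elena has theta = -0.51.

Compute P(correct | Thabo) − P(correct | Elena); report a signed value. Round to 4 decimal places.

P(theta) = c + (1 − c) · 1 / (1 + exp(−a(theta − b)))
P(Thabo) = 0.4409  [exponent -1.1850]
P(Elena) = 0.3785  [exponent -1.7459]
Difference = 0.4409 − 0.3785 = 0.0625

0.0625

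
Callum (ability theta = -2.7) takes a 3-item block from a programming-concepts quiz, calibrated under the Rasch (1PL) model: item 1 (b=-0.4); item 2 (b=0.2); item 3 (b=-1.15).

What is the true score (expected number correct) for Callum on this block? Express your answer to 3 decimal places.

P(theta) = 1 / (1 + exp(−(theta − b)))
P_1 = 1/(1+e^{2.3000}) = 0.0911
P_2 = 1/(1+e^{2.9000}) = 0.0522
P_3 = 1/(1+e^{1.5500}) = 0.1751
E[score] = 0.0911 + 0.0522 + 0.1751 = 0.3184

0.318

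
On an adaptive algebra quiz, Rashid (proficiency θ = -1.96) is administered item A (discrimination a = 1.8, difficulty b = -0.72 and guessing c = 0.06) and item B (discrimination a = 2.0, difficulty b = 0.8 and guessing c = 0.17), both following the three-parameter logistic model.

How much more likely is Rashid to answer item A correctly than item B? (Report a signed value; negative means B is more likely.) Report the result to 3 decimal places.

-0.022

P(θ) = c + (1 − c) · 1 / (1 + exp(−a(θ − b)))
P_A = 0.1511
P_B = 0.1733
P_A − P_B = -0.0222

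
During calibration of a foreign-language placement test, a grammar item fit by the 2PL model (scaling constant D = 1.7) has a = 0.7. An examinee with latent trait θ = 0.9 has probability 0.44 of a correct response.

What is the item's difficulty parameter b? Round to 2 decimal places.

P(θ) = 1 / (1 + exp(−D·a(θ − b)))
logit(0.44) = ln(0.44/0.56) = -0.2412
b = θ − logit/(1.7·a) = 0.9 − (-0.2412)/1.1900 = 1.1027

1.10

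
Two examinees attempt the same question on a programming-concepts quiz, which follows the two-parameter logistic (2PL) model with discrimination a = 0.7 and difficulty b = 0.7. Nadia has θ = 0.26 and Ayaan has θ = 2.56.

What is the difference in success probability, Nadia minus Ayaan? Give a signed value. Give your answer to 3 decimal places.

P(θ) = 1 / (1 + exp(−a(θ − b)))
P(Nadia) = 0.4236  [exponent -0.3080]
P(Ayaan) = 0.7862  [exponent 1.3020]
Difference = 0.4236 − 0.7862 = -0.3626

-0.363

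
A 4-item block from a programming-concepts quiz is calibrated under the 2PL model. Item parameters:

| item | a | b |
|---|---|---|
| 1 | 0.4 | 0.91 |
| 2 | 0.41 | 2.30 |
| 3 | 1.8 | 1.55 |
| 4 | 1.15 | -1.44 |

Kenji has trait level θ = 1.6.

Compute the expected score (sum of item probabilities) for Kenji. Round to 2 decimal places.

2.49

P(θ) = 1 / (1 + exp(−a(θ − b)))
P_1 = 1/(1+e^{-0.2760}) = 0.5686
P_2 = 1/(1+e^{0.2870}) = 0.4287
P_3 = 1/(1+e^{-0.0900}) = 0.5225
P_4 = 1/(1+e^{-3.4960}) = 0.9706
E[score] = 0.5686 + 0.4287 + 0.5225 + 0.9706 = 2.4904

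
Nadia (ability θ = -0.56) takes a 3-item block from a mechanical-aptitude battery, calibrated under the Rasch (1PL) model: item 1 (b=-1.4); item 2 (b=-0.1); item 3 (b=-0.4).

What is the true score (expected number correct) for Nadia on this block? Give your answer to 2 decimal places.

1.55

P(θ) = 1 / (1 + exp(−(θ − b)))
P_1 = 1/(1+e^{-0.8400}) = 0.6985
P_2 = 1/(1+e^{0.4600}) = 0.3870
P_3 = 1/(1+e^{0.1600}) = 0.4601
E[score] = 0.6985 + 0.3870 + 0.4601 = 1.5455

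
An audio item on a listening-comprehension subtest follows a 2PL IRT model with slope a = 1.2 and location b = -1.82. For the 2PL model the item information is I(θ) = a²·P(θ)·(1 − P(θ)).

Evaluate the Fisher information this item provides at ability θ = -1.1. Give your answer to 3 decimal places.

P = 1/(1+e^{-0.8640}) = 0.7035
P(1−P) = 0.7035 × 0.2965 = 0.2086
I = a² × P(1−P) = 1.2² × 0.2086 = 0.30037

0.300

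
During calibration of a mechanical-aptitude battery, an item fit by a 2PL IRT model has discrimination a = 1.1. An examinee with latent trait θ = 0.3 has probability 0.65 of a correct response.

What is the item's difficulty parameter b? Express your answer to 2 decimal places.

P(θ) = 1 / (1 + exp(−a(θ − b)))
logit(0.65) = ln(0.65/0.35) = 0.6190
b = θ − logit/(a) = 0.3 − 0.6190/1.1000 = -0.2628

-0.26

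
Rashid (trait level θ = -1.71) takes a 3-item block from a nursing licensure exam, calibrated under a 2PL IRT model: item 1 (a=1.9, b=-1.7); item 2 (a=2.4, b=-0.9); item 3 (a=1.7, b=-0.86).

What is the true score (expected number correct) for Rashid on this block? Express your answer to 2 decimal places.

0.81

P(θ) = 1 / (1 + exp(−a(θ − b)))
P_1 = 1/(1+e^{0.0190}) = 0.4953
P_2 = 1/(1+e^{1.9440}) = 0.1252
P_3 = 1/(1+e^{1.4450}) = 0.1908
E[score] = 0.4953 + 0.1252 + 0.1908 = 0.8112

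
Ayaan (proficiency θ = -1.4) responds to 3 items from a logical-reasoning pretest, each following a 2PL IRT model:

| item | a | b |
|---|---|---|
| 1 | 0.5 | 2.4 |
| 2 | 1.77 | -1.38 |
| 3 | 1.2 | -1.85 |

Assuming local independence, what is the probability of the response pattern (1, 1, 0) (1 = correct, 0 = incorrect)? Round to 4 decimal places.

0.0235

P(θ) = 1 / (1 + exp(−a(θ − b)))
P_1 = 1/(1+e^{1.9000}) = 0.1301
P_2 = 1/(1+e^{0.0354}) = 0.4912
P_3 = 1/(1+e^{-0.5400}) = 0.6318
L = P_1 × P_2 × (1−P_3) = 0.1301 × 0.4912 × 0.3682 = 0.02353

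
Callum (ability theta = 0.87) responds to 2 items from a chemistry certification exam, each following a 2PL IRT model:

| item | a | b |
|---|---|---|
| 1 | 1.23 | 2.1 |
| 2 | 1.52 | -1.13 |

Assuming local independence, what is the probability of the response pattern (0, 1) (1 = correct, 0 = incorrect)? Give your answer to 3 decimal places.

P(theta) = 1 / (1 + exp(−a(theta − b)))
P_1 = 1/(1+e^{1.5129}) = 0.1805
P_2 = 1/(1+e^{-3.0400}) = 0.9543
L = (1−P_1) × P_2 = 0.8195 × 0.9543 = 0.78208

0.782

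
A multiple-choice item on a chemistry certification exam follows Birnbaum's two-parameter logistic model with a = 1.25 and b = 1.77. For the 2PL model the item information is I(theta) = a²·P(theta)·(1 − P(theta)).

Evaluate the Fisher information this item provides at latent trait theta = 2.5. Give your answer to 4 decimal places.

P = 1/(1+e^{-0.9125}) = 0.7135
P(1−P) = 0.7135 × 0.2865 = 0.2044
I = a² × P(1−P) = 1.25² × 0.2044 = 0.31940

0.3194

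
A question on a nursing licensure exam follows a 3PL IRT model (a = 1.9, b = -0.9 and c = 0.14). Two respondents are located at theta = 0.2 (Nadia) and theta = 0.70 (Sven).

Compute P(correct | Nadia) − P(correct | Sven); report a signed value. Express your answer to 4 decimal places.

P(theta) = c + (1 − c) · 1 / (1 + exp(−a(theta − b)))
P(Nadia) = 0.9053  [exponent 2.0900]
P(Sven) = 0.9607  [exponent 3.0400]
Difference = 0.9053 − 0.9607 = -0.0554

-0.0554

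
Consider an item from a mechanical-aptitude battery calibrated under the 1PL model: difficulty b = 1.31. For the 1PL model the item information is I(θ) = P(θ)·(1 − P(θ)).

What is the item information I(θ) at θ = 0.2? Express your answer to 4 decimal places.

P = 1/(1+e^{1.1100}) = 0.2479
P(1−P) = 0.2479 × 0.7521 = 0.1864
I = P(1−P) = 0.18643

0.1864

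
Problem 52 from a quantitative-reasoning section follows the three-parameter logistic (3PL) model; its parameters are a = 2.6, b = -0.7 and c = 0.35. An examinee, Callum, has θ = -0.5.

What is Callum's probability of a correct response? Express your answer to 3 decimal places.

P(θ) = c + (1 − c) · 1 / (1 + exp(−a(θ − b)))
Exponent: 2.6 × (-0.5 − (-0.7)) = 0.5200
1/(1 + e^{-0.5200}) = 0.6271
P = 0.35 + 0.65 × 0.6271 = 0.7576

0.758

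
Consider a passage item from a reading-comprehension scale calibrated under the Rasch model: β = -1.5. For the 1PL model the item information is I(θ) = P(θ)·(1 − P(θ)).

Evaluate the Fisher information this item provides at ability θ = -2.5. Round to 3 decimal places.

0.197

P = 1/(1+e^{1.0000}) = 0.2689
P(1−P) = 0.2689 × 0.7311 = 0.1966
I = P(1−P) = 0.19661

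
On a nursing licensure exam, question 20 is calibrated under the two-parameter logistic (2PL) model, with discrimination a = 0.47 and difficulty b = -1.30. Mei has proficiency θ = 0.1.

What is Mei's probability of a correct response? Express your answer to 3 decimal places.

P(θ) = 1 / (1 + exp(−a(θ − b)))
Exponent: 0.47 × (0.1 − (-1.30)) = 0.6580
1/(1 + e^{-0.6580}) = 0.6588

0.659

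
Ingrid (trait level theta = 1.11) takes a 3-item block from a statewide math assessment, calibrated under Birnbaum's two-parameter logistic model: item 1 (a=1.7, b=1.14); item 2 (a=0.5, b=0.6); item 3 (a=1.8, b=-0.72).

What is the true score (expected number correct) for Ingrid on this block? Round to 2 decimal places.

2.01

P(theta) = 1 / (1 + exp(−a(theta − b)))
P_1 = 1/(1+e^{0.0510}) = 0.4873
P_2 = 1/(1+e^{-0.2550}) = 0.5634
P_3 = 1/(1+e^{-3.2940}) = 0.9642
E[score] = 0.4873 + 0.5634 + 0.9642 = 2.0149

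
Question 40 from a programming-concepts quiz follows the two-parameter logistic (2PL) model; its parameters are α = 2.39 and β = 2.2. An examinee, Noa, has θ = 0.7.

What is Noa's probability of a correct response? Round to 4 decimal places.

P(θ) = 1 / (1 + exp(−α(θ − β)))
Exponent: 2.39 × (0.7 − 2.2) = -3.5850
1/(1 + e^{3.5850}) = 0.0270

0.0270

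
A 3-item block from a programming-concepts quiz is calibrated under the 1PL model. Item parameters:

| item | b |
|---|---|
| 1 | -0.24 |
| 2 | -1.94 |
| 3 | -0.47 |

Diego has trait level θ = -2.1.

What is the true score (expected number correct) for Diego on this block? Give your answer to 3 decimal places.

0.759

P(θ) = 1 / (1 + exp(−(θ − b)))
P_1 = 1/(1+e^{1.8600}) = 0.1347
P_2 = 1/(1+e^{0.1600}) = 0.4601
P_3 = 1/(1+e^{1.6300}) = 0.1638
E[score] = 0.1347 + 0.4601 + 0.1638 = 0.7586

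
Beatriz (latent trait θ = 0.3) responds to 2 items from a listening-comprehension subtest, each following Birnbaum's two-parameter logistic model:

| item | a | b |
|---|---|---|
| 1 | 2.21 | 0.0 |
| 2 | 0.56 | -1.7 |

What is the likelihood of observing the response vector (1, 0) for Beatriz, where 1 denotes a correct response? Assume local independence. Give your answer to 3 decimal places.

0.162

P(θ) = 1 / (1 + exp(−a(θ − b)))
P_1 = 1/(1+e^{-0.6630}) = 0.6599
P_2 = 1/(1+e^{-1.1200}) = 0.7540
L = P_1 × (1−P_2) = 0.6599 × 0.2460 = 0.16235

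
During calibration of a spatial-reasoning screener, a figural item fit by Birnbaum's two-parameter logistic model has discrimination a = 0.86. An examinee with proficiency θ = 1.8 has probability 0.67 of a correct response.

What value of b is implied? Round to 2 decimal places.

0.98

P(θ) = 1 / (1 + exp(−a(θ − b)))
logit(0.67) = ln(0.67/0.33) = 0.7082
b = θ − logit/(a) = 1.8 − 0.7082/0.8600 = 0.9765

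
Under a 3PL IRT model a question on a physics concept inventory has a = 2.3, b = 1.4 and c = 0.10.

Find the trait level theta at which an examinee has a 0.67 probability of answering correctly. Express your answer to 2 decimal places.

P(theta) = c + (1 − c) · 1 / (1 + exp(−a(theta − b)))
Remove guessing floor: (0.67 − 0.10)/(1 − 0.10) = 0.6333
logit = ln(0.6333/0.3667) = 0.5465
theta = b + logit/(a) = 1.4 + 0.5465/2.3000 = 1.6376

1.64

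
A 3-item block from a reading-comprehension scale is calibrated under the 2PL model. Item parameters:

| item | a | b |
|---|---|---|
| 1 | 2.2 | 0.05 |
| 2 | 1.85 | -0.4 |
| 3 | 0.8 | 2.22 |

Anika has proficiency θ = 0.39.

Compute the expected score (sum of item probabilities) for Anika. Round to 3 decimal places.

1.678

P(θ) = 1 / (1 + exp(−a(θ − b)))
P_1 = 1/(1+e^{-0.7480}) = 0.6787
P_2 = 1/(1+e^{-1.4615}) = 0.8118
P_3 = 1/(1+e^{1.4640}) = 0.1879
E[score] = 0.6787 + 0.8118 + 0.1879 = 1.6784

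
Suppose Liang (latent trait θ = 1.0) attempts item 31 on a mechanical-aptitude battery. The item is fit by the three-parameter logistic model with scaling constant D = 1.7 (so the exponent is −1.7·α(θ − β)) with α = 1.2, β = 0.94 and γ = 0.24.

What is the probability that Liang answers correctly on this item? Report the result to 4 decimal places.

P(θ) = γ + (1 − γ) · 1 / (1 + exp(−D·α(θ − β)))
Exponent: 1.7 × 1.2 × (1.0 − 0.94) = 0.1224
1/(1 + e^{-0.1224}) = 0.5306
P = 0.24 + 0.76 × 0.5306 = 0.6432

0.6432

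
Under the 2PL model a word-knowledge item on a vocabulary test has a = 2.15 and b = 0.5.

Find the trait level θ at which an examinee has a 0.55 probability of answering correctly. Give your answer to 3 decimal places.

P(θ) = 1 / (1 + exp(−a(θ − b)))
logit = ln(0.5500/0.4500) = 0.2007
θ = b + logit/(a) = 0.5 + 0.2007/2.1500 = 0.5933

0.593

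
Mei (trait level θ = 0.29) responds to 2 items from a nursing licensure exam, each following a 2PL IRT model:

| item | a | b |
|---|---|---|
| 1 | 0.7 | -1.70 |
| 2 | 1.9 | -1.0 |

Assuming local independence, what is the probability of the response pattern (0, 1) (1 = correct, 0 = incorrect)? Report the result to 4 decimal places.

P(θ) = 1 / (1 + exp(−a(θ − b)))
P_1 = 1/(1+e^{-1.3930}) = 0.8011
P_2 = 1/(1+e^{-2.4510}) = 0.9206
L = (1−P_1) × P_2 = 0.1989 × 0.9206 = 0.18314

0.1831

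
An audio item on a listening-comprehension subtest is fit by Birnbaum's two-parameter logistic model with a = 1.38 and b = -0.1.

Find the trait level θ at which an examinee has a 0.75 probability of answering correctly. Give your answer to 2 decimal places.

0.70

P(θ) = 1 / (1 + exp(−a(θ − b)))
logit = ln(0.7500/0.2500) = 1.0986
θ = b + logit/(a) = -0.1 + 1.0986/1.3800 = 0.6961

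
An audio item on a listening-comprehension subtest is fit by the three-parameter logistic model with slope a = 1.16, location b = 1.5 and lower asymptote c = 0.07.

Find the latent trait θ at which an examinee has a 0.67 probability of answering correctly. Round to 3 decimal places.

P(θ) = c + (1 − c) · 1 / (1 + exp(−a(θ − b)))
Remove guessing floor: (0.67 − 0.07)/(1 − 0.07) = 0.6452
logit = ln(0.6452/0.3548) = 0.5978
θ = b + logit/(a) = 1.5 + 0.5978/1.1600 = 2.0154

2.015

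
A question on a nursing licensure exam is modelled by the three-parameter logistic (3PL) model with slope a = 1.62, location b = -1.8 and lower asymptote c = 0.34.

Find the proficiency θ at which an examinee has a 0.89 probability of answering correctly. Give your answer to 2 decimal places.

-0.81

P(θ) = c + (1 − c) · 1 / (1 + exp(−a(θ − b)))
Remove guessing floor: (0.89 − 0.34)/(1 − 0.34) = 0.8333
logit = ln(0.8333/0.1667) = 1.6094
θ = b + logit/(a) = -1.8 + 1.6094/1.6200 = -0.8065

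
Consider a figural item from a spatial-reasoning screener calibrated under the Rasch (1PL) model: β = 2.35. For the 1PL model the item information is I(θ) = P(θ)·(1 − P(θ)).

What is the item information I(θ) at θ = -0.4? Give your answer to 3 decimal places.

P = 1/(1+e^{2.7500}) = 0.0601
P(1−P) = 0.0601 × 0.9399 = 0.0565
I = P(1−P) = 0.05648

0.056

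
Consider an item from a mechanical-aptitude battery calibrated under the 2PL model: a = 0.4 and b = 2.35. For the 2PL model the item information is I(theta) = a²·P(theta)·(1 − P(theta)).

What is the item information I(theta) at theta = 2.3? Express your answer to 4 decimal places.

P = 1/(1+e^{0.0200}) = 0.4950
P(1−P) = 0.4950 × 0.5050 = 0.2500
I = a² × P(1−P) = 0.4² × 0.2500 = 0.04000

0.0400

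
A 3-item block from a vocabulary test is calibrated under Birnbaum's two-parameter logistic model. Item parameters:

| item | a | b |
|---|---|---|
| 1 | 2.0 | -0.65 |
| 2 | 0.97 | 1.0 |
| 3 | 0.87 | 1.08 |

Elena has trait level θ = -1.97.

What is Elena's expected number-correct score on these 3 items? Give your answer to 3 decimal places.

0.185

P(θ) = 1 / (1 + exp(−a(θ − b)))
P_1 = 1/(1+e^{2.6400}) = 0.0666
P_2 = 1/(1+e^{2.8809}) = 0.0531
P_3 = 1/(1+e^{2.6535}) = 0.0658
E[score] = 0.0666 + 0.0531 + 0.0658 = 0.1855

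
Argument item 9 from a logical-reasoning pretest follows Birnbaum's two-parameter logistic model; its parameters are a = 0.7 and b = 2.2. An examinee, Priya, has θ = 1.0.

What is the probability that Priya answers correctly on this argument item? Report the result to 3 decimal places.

0.302

P(θ) = 1 / (1 + exp(−a(θ − b)))
Exponent: 0.7 × (1.0 − 2.2) = -0.8400
1/(1 + e^{0.8400}) = 0.3015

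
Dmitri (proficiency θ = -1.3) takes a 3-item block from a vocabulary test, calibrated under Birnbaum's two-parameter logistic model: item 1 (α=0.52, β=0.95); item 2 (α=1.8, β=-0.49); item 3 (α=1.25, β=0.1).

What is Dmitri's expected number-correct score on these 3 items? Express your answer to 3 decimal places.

P(θ) = 1 / (1 + exp(−α(θ − β)))
P_1 = 1/(1+e^{1.1700}) = 0.2369
P_2 = 1/(1+e^{1.4580}) = 0.1888
P_3 = 1/(1+e^{1.7500}) = 0.1480
E[score] = 0.2369 + 0.1888 + 0.1480 = 0.5737

0.574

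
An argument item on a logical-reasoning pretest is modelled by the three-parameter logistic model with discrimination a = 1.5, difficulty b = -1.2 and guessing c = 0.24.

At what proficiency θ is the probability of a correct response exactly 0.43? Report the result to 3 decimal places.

P(θ) = c + (1 − c) · 1 / (1 + exp(−a(θ − b)))
Remove guessing floor: (0.43 − 0.24)/(1 − 0.24) = 0.2500
logit = ln(0.2500/0.7500) = -1.0986
θ = b + logit/(a) = -1.2 + (-1.0986)/1.5000 = -1.9324

-1.932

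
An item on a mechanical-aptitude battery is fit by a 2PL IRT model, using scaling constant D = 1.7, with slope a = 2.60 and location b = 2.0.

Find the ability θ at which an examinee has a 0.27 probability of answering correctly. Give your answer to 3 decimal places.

1.775

P(θ) = 1 / (1 + exp(−D·a(θ − b)))
logit = ln(0.2700/0.7300) = -0.9946
θ = b + logit/(1.7·a) = 2.0 + (-0.9946)/4.4200 = 1.7750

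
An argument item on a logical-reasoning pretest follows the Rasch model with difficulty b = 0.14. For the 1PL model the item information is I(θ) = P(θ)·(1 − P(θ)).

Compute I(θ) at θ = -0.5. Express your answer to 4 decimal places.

0.2261

P = 1/(1+e^{0.6400}) = 0.3452
P(1−P) = 0.3452 × 0.6548 = 0.2261
I = P(1−P) = 0.22605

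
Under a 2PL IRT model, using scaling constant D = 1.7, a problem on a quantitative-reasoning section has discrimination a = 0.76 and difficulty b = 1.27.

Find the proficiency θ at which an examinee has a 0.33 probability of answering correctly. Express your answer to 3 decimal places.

P(θ) = 1 / (1 + exp(−D·a(θ − b)))
logit = ln(0.3300/0.6700) = -0.7082
θ = b + logit/(1.7·a) = 1.27 + (-0.7082)/1.2920 = 0.7219

0.722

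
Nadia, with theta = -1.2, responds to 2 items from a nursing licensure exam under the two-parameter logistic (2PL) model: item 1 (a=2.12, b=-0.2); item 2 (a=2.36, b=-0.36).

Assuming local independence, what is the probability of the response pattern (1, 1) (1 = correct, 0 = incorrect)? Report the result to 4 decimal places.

0.0130

P(theta) = 1 / (1 + exp(−a(theta − b)))
P_1 = 1/(1+e^{2.1200}) = 0.1072
P_2 = 1/(1+e^{1.9824}) = 0.1211
L = P_1 × P_2 = 0.1072 × 0.1211 = 0.01297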